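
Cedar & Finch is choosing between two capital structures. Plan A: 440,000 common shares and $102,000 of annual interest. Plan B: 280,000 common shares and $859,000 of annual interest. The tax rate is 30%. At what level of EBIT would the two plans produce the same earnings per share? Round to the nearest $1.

At indifference, (EBIT − 102,000)(1 − t)/440,000 = (EBIT − 859,000)(1 − t)/280,000.
Cancelling (1 − t) and cross-multiplying: 280,000·(EBIT − 102,000) = 440,000·(EBIT − 859,000).
Solving, EBIT = (859,000·440,000 − 102,000·280,000) / (440,000 − 280,000) = 349,400,000,000 / 160,000 = 2,183,750.00.

$2,183,750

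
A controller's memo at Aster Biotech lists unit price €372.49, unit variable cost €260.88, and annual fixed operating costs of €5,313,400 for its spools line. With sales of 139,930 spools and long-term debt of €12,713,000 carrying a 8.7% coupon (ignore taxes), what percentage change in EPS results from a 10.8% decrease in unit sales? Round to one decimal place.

-18.3%

Total contribution margin = 139,930 × €111.61 = €15,617,587.30.
Subtracting fixed costs: EBIT = €15,617,587.30 − €5,313,400 = €10,304,187.30.
Interest = €1,106,031.00, so EBIT − I = €9,198,156.30.
DCL = total CM / (EBIT − I) = €15,617,587.30 / €9,198,156.30 = 1.6979.
EPS therefore changes by 1.6979 × (-10.8%) = -18.3%.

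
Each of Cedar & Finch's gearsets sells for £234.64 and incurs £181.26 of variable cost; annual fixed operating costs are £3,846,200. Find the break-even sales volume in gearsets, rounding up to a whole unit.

Unit CM = price − variable cost = £234.64 − £181.26 = £53.38.
Units to break even: £3,846,200 ÷ £53.38 = 72,053.20, rounded up to 72,054.

72,054 gearsets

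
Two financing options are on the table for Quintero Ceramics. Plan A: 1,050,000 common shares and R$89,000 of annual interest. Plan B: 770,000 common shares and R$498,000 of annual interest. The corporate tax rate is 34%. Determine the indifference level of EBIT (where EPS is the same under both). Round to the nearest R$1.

R$1,622,750

At indifference, (EBIT − 89,000)(1 − t)/1,050,000 = (EBIT − 498,000)(1 − t)/770,000.
Cancelling (1 − t) and cross-multiplying: 770,000·(EBIT − 89,000) = 1,050,000·(EBIT − 498,000).
EBIT × (1,050,000 − 770,000) = 498,000 × 1,050,000 − 89,000 × 770,000 = 454,370,000,000, so EBIT = 454,370,000,000 ÷ 280,000 = 1,622,750.00.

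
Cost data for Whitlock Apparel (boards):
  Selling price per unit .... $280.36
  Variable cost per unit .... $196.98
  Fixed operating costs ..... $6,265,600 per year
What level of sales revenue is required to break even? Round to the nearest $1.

CM per unit = $280.36 − $196.98 = $83.38; CM ratio = $83.38 / $280.36 = 0.2974.
Break-even revenue = fixed costs × price ÷ CM = $6,265,600 × $280.36 ÷ $83.38 = $21,067,685.

$21,067,685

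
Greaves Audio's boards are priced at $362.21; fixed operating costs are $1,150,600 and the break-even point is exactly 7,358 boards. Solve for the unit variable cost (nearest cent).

$205.84

At break-even, FC = Q × (P − VC), so P − VC = $1,150,600 ÷ 7,358 = $156.3740.
Variable cost per unit = $362.21 − $156.3740 = $205.84.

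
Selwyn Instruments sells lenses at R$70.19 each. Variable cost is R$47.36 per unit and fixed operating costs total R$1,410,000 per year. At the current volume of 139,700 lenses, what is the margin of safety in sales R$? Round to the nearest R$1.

R$5,470,550

Unit CM = price − variable cost = R$70.19 − R$47.36 = R$22.83. Break-even units = R$1,410,000 ÷ R$22.83 = 61,760.84; break-even revenue = 61,760.84 × R$70.19 = R$4,334,993.43.
Actual sales revenue = 139,700 × R$70.19 = R$9,805,543.00.
Margin of safety = R$9,805,543.00 − R$4,334,993.43 = R$5,470,550.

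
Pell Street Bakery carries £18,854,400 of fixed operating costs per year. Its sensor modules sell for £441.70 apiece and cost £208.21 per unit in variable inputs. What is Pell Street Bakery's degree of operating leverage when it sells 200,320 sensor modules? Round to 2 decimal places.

Total contribution margin = 200,320 × £233.49 = £46,772,716.80.
Subtracting fixed costs: EBIT = £46,772,716.80 − £18,854,400 = £27,918,316.80.
Degree of operating leverage = £46,772,716.80 / £27,918,316.80 = 1.6753.

1.68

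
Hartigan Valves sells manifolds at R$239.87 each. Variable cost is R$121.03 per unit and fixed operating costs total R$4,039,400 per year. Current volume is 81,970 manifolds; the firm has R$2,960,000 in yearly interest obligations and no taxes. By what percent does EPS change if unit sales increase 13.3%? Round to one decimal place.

Total contribution margin = 81,970 × R$118.84 = R$9,741,314.80.
Operating income = contribution − fixed costs = R$9,741,314.80 − R$4,039,400 = R$5,701,914.80.
Interest = R$2,960,000.00, so EBIT − I = R$2,741,914.80.
DCL = total CM / (EBIT − I) = R$9,741,314.80 / R$2,741,914.80 = 3.5527.
%ΔEPS = DCL × %ΔSales = 3.5527 × +13.3% = +47.3%.

+47.3%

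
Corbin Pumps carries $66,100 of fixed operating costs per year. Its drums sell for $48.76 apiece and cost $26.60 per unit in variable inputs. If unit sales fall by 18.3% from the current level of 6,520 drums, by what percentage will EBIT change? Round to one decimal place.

-33.7%

At 6,520 units, contribution = 6,520 × $22.16 = $144,483.20.
EBIT = $144,483.20 − $66,100 = $78,383.20.
So DOL = total CM / EBIT = $144,483.20 / $78,383.20 = 1.8433.
So EBIT moves 1.8433 × (-18.3%) = -33.7%.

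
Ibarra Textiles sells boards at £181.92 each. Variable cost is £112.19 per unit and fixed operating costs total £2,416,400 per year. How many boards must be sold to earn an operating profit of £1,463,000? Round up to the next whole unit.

Contribution margin per unit = £181.92 − £112.19 = £69.73.
Units = (FC + target) / CM = (£2,416,400 + £1,463,000) / £69.73 = 55,634.59, so 55,635 boards.

55,635 boards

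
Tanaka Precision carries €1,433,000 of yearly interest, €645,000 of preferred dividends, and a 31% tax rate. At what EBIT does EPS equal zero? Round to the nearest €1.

Grossing the preferred dividend up to pre-tax terms: €645,000 / (1 − 0.31) = €934,782.61.
EPS = 0 when EBIT covers interest plus the pre-tax preferred burden: €1,433,000 + €934,782.61 = €2,367,782.61.

€2,367,783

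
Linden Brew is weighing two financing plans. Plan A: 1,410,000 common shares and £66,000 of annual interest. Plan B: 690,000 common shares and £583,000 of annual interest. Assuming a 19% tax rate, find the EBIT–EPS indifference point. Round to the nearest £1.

Set EPS_A = EPS_B: (EBIT − £66,000)(1 − 0.19) ÷ 1,410,000 = (EBIT − £583,000)(1 − 0.19) ÷ 690,000.
Cancelling (1 − t) and cross-multiplying: 690,000·(EBIT − 66,000) = 1,410,000·(EBIT − 583,000).
EBIT × (1,410,000 − 690,000) = 583,000 × 1,410,000 − 66,000 × 690,000 = 776,490,000,000, so EBIT = 776,490,000,000 ÷ 720,000 = 1,078,458.33.

£1,078,458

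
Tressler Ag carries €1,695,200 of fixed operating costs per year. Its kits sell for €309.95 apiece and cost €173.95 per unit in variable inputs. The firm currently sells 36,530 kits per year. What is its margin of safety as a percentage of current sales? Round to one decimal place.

Each unit contributes €309.95 − €173.95 = €136.00. Break-even units = €1,695,200 ÷ €136.00 = 12,464.71; break-even revenue = 12,464.71 × €309.95 = €3,863,435.59.
Actual sales revenue = 36,530 × €309.95 = €11,322,473.50.
Margin of safety = (€11,322,473.50 − €3,863,435.59) ÷ €11,322,473.50 = 65.9%.

65.9%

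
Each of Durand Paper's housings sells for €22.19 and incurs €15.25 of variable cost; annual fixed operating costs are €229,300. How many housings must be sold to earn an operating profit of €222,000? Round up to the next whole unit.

Contribution margin per unit = €22.19 − €15.25 = €6.94.
Required volume = (fixed costs + target profit) ÷ CM = (€229,300 + €222,000) ÷ €6.94 = 65,028.82, so 65,029 housings.

65,029 housings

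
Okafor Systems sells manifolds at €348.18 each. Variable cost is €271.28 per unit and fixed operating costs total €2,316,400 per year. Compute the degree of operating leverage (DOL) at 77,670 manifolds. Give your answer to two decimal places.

Contribution at this volume is 77,670 × €76.90 = €5,972,823.00.
Subtracting fixed costs: EBIT = €5,972,823.00 − €2,316,400 = €3,656,423.00.
DOL = contribution ÷ EBIT = €5,972,823.00 ÷ €3,656,423.00 = 1.6335.

1.63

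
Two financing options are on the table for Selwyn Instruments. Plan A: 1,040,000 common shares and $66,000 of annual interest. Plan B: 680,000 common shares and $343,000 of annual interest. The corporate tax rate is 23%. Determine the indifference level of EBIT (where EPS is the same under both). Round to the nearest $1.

Set EPS_A = EPS_B: (EBIT − $66,000)(1 − 0.23) ÷ 1,040,000 = (EBIT − $343,000)(1 − 0.23) ÷ 680,000.
Cancelling (1 − t) and cross-multiplying: 680,000·(EBIT − 66,000) = 1,040,000·(EBIT − 343,000).
Solving, EBIT = (343,000·1,040,000 − 66,000·680,000) / (1,040,000 − 680,000) = 311,840,000,000 / 360,000 = 866,222.22.

$866,222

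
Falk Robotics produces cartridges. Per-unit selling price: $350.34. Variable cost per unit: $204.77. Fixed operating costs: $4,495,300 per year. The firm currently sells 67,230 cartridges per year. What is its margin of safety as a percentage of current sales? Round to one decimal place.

54.1%

Each unit contributes $350.34 − $204.77 = $145.57. Break-even units = $4,495,300 ÷ $145.57 = 30,880.68; break-even revenue = 30,880.68 × $350.34 = $10,818,736.02.
Actual sales revenue = 67,230 × $350.34 = $23,553,358.20.
Margin of safety = ($23,553,358.20 − $10,818,736.02) ÷ $23,553,358.20 = 54.1%.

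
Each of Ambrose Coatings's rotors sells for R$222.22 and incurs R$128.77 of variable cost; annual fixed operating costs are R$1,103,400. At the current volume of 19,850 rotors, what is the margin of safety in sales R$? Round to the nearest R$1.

Contribution margin per unit = R$222.22 − R$128.77 = R$93.45. Break-even units = R$1,103,400 ÷ R$93.45 = 11,807.38; break-even revenue = 11,807.38 × R$222.22 = R$2,623,836.79.
Current sales = 19,850 × R$222.22 = R$4,411,067.00.
Margin of safety = R$4,411,067.00 − R$2,623,836.79 = R$1,787,230.

R$1,787,230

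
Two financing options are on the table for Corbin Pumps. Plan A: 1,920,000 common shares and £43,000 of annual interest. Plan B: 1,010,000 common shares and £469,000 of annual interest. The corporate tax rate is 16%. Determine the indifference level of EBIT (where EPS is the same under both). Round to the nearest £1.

At indifference, (EBIT − 43,000)(1 − t)/1,920,000 = (EBIT − 469,000)(1 − t)/1,010,000.
Cancelling (1 − t) and cross-multiplying: 1,010,000·(EBIT − 43,000) = 1,920,000·(EBIT − 469,000).
EBIT × (1,920,000 − 1,010,000) = 469,000 × 1,920,000 − 43,000 × 1,010,000 = 857,050,000,000, so EBIT = 857,050,000,000 ÷ 910,000 = 941,813.19.

£941,813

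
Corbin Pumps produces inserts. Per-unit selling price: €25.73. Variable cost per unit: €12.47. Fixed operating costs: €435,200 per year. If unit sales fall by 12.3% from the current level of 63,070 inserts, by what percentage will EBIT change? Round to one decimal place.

Contribution at this volume is 63,070 × €13.26 = €836,308.20.
Subtracting fixed costs: EBIT = €836,308.20 − €435,200 = €401,108.20.
Degree of operating leverage = €836,308.20 / €401,108.20 = 2.0850.
%ΔEBIT = DOL × %ΔSales = 2.0850 × -12.3% = -25.6%.

-25.6%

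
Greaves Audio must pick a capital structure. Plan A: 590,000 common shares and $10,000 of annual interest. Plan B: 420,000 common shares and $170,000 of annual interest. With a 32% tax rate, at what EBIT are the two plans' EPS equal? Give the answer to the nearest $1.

Set EPS_A = EPS_B: (EBIT − $10,000)(1 − 0.32) ÷ 590,000 = (EBIT − $170,000)(1 − 0.32) ÷ 420,000.
The (1 − t) factor cancels: (EBIT − 10,000) × 420,000 = (EBIT − 170,000) × 590,000.
EBIT × (590,000 − 420,000) = 170,000 × 590,000 − 10,000 × 420,000 = 96,100,000,000, so EBIT = 96,100,000,000 ÷ 170,000 = 565,294.12.

$565,294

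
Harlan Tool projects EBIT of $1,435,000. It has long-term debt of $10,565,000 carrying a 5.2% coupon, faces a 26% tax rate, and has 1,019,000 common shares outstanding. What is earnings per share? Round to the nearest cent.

Interest = $549,380.00, so EBT = $1,435,000 − $549,380.00 = $885,620.00.
After tax at 26%: net income = $885,620.00 × 0.74 = $655,358.80.
EPS = $655,358.80 ÷ 1,019,000 = $0.64.

$0.64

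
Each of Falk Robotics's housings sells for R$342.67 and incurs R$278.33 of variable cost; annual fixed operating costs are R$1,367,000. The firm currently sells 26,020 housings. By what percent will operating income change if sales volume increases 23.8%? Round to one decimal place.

+129.7%

Total contribution margin = 26,020 × R$64.34 = R$1,674,126.80.
Subtracting fixed costs: EBIT = R$1,674,126.80 − R$1,367,000 = R$307,126.80.
DOL = contribution ÷ EBIT = R$1,674,126.80 ÷ R$307,126.80 = 5.4509.
So EBIT moves 5.4509 × (+23.8%) = +129.7%.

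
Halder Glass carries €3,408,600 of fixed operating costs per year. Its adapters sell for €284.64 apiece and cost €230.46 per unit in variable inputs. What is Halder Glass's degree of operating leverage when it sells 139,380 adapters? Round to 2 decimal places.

Contribution at this volume is 139,380 × €54.18 = €7,551,608.40.
Operating income = contribution − fixed costs = €7,551,608.40 − €3,408,600 = €4,143,008.40.
Degree of operating leverage = €7,551,608.40 / €4,143,008.40 = 1.8227.

1.82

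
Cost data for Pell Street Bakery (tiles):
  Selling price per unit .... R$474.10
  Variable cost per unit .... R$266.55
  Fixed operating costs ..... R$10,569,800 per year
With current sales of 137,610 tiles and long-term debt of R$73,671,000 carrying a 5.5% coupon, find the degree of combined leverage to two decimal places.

2.05

Contribution at this volume is 137,610 × R$207.55 = R$28,560,955.50.
EBIT = R$28,560,955.50 − R$10,569,800 = R$17,991,155.50. Interest = R$4,051,905.00, so EBIT − I = R$13,939,250.50.
Degree of total leverage = total CM / (EBIT − interest) = R$28,560,955.50 / R$13,939,250.50 = 2.0490.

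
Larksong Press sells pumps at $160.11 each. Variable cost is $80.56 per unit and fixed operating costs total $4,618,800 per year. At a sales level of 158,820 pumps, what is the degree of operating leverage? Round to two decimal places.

Total contribution margin = 158,820 × $79.55 = $12,634,131.00.
Operating income = contribution − fixed costs = $12,634,131.00 − $4,618,800 = $8,015,331.00.
So DOL = total CM / EBIT = $12,634,131.00 / $8,015,331.00 = 1.5762.

1.58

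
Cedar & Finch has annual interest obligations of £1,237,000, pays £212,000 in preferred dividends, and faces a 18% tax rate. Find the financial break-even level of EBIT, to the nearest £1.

Preferred dividends are paid after tax, so their pre-tax equivalent is £212,000 ÷ (1 − 0.18) = £258,536.59.
EPS = 0 when EBIT covers interest plus the pre-tax preferred burden: £1,237,000 + £258,536.59 = £1,495,536.59.

£1,495,537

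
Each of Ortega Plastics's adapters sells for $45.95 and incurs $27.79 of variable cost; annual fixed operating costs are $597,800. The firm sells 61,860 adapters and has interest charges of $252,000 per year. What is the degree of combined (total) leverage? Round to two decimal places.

Contribution at this volume is 61,860 × $18.16 = $1,123,377.60.
EBIT = $1,123,377.60 − $597,800 = $525,577.60. Interest = $252,000.00.
DOL = $1,123,377.60 ÷ $525,577.60 = 2.1374; DFL = $525,577.60 ÷ $273,577.60 = 1.9211.
DCL = DOL × DFL = 2.1374 × 1.9211 = 4.1062.

4.11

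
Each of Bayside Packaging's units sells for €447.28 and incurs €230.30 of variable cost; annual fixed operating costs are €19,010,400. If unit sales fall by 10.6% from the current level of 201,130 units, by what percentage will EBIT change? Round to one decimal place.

-18.8%

Contribution at this volume is 201,130 × €216.98 = €43,641,187.40.
EBIT = €43,641,187.40 − €19,010,400 = €24,630,787.40.
DOL = contribution ÷ EBIT = €43,641,187.40 ÷ €24,630,787.40 = 1.7718.
So EBIT moves 1.7718 × (-10.6%) = -18.8%.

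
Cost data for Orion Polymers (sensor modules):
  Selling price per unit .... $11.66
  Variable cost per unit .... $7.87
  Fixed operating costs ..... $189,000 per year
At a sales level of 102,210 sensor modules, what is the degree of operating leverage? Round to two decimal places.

At 102,210 units, contribution = 102,210 × $3.79 = $387,375.90.
EBIT = $387,375.90 − $189,000 = $198,375.90.
So DOL = total CM / EBIT = $387,375.90 / $198,375.90 = 1.9527.

1.95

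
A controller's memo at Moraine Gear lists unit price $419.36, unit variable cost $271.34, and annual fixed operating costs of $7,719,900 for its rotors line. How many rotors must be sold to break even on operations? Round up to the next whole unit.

Each unit contributes $419.36 − $271.34 = $148.02.
Break-even Q = $7,719,900 / $148.02 = 52,154.44 → 52,155 rotors.

52,155 rotors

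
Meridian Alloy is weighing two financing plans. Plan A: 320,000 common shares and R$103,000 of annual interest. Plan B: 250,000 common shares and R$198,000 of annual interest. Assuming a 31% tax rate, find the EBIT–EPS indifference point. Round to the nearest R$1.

R$537,286

At indifference, (EBIT − 103,000)(1 − t)/320,000 = (EBIT − 198,000)(1 − t)/250,000.
Cancelling (1 − t) and cross-multiplying: 250,000·(EBIT − 103,000) = 320,000·(EBIT − 198,000).
EBIT × (320,000 − 250,000) = 198,000 × 320,000 − 103,000 × 250,000 = 37,610,000,000, so EBIT = 37,610,000,000 ÷ 70,000 = 537,285.71.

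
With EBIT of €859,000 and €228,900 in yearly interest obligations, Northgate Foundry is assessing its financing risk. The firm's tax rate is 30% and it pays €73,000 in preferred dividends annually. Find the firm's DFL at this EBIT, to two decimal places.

Annual interest charges come to €228,900.00.
Preferred dividends grossed up pre-tax: €73,000 / (1 − 0.30) = €104,285.71.
DFL = EBIT ÷ [EBIT − I − D_p/(1−t)] = €859,000 ÷ [€859,000 − €228,900.00 − €104,285.71] = €859,000 ÷ €525,814.29 = 1.6337.

1.63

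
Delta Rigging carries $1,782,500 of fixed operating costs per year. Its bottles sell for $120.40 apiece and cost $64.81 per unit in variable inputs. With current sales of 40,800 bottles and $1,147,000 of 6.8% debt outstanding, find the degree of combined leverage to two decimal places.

Total contribution margin = 40,800 × $55.59 = $2,268,072.00.
EBIT = $2,268,072.00 − $1,782,500 = $485,572.00. Interest = $77,996.00, so EBIT − I = $407,576.00.
DCL = contribution ÷ (EBIT − I) = $2,268,072.00 ÷ $407,576.00 = 5.5648.

5.56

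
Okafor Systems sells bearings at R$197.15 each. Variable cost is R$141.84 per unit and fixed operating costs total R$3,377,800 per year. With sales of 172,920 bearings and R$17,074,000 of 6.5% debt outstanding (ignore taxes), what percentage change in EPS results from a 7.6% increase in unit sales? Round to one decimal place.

At 172,920 units, contribution = 172,920 × R$55.31 = R$9,564,205.20.
Operating income = contribution − fixed costs = R$9,564,205.20 − R$3,377,800 = R$6,186,405.20.
Interest = R$1,109,810.00, so EBIT − I = R$5,076,595.20.
Degree of combined leverage = contribution ÷ (EBIT − I) = R$9,564,205.20 ÷ R$5,076,595.20 = 1.8840.
EPS therefore changes by 1.8840 × (+7.6%) = +14.3%.

+14.3%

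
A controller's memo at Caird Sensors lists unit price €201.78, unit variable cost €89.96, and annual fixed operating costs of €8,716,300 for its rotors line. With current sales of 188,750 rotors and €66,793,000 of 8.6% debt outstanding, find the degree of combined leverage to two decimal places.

Contribution at this volume is 188,750 × €111.82 = €21,106,025.00.
Operating income = contribution − fixed costs = €21,106,025.00 − €8,716,300 = €12,389,725.00. Interest = €5,744,198.00.
DOL = €21,106,025.00 ÷ €12,389,725.00 = 1.7035; DFL = €12,389,725.00 ÷ €6,645,527.00 = 1.8644.
Combined leverage = 1.7035 × 1.8644 = 3.1760.

3.18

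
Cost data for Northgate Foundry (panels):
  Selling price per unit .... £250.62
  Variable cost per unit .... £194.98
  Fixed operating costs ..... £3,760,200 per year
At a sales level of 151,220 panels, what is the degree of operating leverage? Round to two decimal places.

At 151,220 units, contribution = 151,220 × £55.64 = £8,413,880.80.
EBIT = £8,413,880.80 − £3,760,200 = £4,653,680.80.
DOL = contribution ÷ EBIT = £8,413,880.80 ÷ £4,653,680.80 = 1.8080.

1.81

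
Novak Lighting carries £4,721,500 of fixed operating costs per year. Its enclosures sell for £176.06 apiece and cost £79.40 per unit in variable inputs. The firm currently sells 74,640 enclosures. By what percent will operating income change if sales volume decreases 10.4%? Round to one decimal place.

At 74,640 units, contribution = 74,640 × £96.66 = £7,214,702.40.
Subtracting fixed costs: EBIT = £7,214,702.40 − £4,721,500 = £2,493,202.40.
Degree of operating leverage = £7,214,702.40 / £2,493,202.40 = 2.8937.
Operating income changes by 2.8937 × -10.4% = -30.1%.

-30.1%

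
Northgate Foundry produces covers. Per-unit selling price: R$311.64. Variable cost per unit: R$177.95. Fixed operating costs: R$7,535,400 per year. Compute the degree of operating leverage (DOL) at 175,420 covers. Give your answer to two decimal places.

1.47

At 175,420 units, contribution = 175,420 × R$133.69 = R$23,451,899.80.
Subtracting fixed costs: EBIT = R$23,451,899.80 − R$7,535,400 = R$15,916,499.80.
Degree of operating leverage = R$23,451,899.80 / R$15,916,499.80 = 1.4734.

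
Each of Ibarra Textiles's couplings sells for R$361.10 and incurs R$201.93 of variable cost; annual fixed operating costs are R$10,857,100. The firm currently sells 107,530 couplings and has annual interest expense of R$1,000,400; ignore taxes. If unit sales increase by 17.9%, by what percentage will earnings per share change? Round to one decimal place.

Total contribution margin = 107,530 × R$159.17 = R$17,115,550.10.
Subtracting fixed costs: EBIT = R$17,115,550.10 − R$10,857,100 = R$6,258,450.10.
After interest of R$1,000,400.00, pre-tax earnings = R$5,258,050.10.
Degree of combined leverage = contribution ÷ (EBIT − I) = R$17,115,550.10 ÷ R$5,258,050.10 = 3.2551.
%ΔEPS = DCL × %ΔSales = 3.2551 × +17.9% = +58.3%.

+58.3%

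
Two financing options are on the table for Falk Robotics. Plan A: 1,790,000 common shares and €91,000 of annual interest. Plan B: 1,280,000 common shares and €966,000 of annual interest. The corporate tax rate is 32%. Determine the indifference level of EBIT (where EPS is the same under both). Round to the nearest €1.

€3,162,078

Set EPS_A = EPS_B: (EBIT − €91,000)(1 − 0.32) ÷ 1,790,000 = (EBIT − €966,000)(1 − 0.32) ÷ 1,280,000.
Cancelling (1 − t) and cross-multiplying: 1,280,000·(EBIT − 91,000) = 1,790,000·(EBIT − 966,000).
Solving, EBIT = (966,000·1,790,000 − 91,000·1,280,000) / (1,790,000 − 1,280,000) = 1,612,660,000,000 / 510,000 = 3,162,078.43.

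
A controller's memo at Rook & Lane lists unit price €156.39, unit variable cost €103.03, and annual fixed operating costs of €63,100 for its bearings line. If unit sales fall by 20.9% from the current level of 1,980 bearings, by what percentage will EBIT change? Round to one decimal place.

Total contribution margin = 1,980 × €53.36 = €105,652.80.
Subtracting fixed costs: EBIT = €105,652.80 − €63,100 = €42,552.80.
So DOL = total CM / EBIT = €105,652.80 / €42,552.80 = 2.4829.
Operating income changes by 2.4829 × -20.9% = -51.9%.

-51.9%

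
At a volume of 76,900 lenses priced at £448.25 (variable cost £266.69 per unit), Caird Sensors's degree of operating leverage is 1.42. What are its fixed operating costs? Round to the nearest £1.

Contribution at this volume is 76,900 × £181.56 = £13,961,964.00.
Since DOL = CM ÷ EBIT, EBIT = £13,961,964.00 ÷ 1.42 = £9,832,369.01.
And FC = contribution − EBIT = £13,961,964.00 − £9,832,369.01 = £4,129,595.

£4,129,595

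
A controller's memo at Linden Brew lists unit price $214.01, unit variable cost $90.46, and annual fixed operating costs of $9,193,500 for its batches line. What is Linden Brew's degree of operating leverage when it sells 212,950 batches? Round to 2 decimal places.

1.54

At 212,950 units, contribution = 212,950 × $123.55 = $26,309,972.50.
Operating income = contribution − fixed costs = $26,309,972.50 − $9,193,500 = $17,116,472.50.
DOL = contribution ÷ EBIT = $26,309,972.50 ÷ $17,116,472.50 = 1.5371.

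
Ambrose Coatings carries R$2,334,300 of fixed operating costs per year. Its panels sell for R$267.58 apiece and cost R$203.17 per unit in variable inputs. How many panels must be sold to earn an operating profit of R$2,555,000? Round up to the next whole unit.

75,910 panels

Unit CM = price − variable cost = R$267.58 − R$203.17 = R$64.41.
Units = (FC + target) / CM = (R$2,334,300 + R$2,555,000) / R$64.41 = 75,909.02, so 75,910 panels.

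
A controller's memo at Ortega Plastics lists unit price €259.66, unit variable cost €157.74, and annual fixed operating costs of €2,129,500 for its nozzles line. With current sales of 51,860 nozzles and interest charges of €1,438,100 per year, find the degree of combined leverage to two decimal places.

Total contribution margin = 51,860 × €101.92 = €5,285,571.20.
Operating income = contribution − fixed costs = €5,285,571.20 − €2,129,500 = €3,156,071.20. Interest = €1,438,100.00, so EBIT − I = €1,717,971.20.
Degree of total leverage = total CM / (EBIT − interest) = €5,285,571.20 / €1,717,971.20 = 3.0766.

3.08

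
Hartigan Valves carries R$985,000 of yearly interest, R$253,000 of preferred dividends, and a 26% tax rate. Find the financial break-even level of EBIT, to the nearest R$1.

Preferred dividends are paid after tax, so their pre-tax equivalent is R$253,000 ÷ (1 − 0.26) = R$341,891.89.
Financial break-even EBIT = interest + D_p ÷ (1 − t) = R$985,000 + R$341,891.89 = R$1,326,891.89.

R$1,326,892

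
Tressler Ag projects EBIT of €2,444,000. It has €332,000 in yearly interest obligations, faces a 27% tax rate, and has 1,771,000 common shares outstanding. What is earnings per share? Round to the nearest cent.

€0.87

Pre-tax income = €2,444,000 − €332,000.00 = €2,112,000.00.
After tax at 27%: net income = €2,112,000.00 × 0.73 = €1,541,760.00.
EPS = €1,541,760.00 ÷ 1,771,000 = €0.87.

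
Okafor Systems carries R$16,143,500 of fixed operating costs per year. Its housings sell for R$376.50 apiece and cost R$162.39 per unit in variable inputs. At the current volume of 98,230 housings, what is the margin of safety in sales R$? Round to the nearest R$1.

Unit CM = price − variable cost = R$376.50 − R$162.39 = R$214.11. Break-even units = R$16,143,500 ÷ R$214.11 = 75,398.16; break-even revenue = 75,398.16 × R$376.50 = R$28,387,407.17.
Actual sales revenue = 98,230 × R$376.50 = R$36,983,595.00.
Margin of safety = R$36,983,595.00 − R$28,387,407.17 = R$8,596,188.

R$8,596,188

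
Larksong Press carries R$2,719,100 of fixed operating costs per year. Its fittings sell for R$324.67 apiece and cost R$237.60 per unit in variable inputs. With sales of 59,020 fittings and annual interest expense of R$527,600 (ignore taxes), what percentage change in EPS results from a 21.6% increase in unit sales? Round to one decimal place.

+58.7%

Total contribution margin = 59,020 × R$87.07 = R$5,138,871.40.
Subtracting fixed costs: EBIT = R$5,138,871.40 − R$2,719,100 = R$2,419,771.40.
After interest of R$527,600.00, pre-tax earnings = R$1,892,171.40.
Degree of combined leverage = contribution ÷ (EBIT − I) = R$5,138,871.40 ÷ R$1,892,171.40 = 2.7159.
%ΔEPS = DCL × %ΔSales = 2.7159 × +21.6% = +58.7%.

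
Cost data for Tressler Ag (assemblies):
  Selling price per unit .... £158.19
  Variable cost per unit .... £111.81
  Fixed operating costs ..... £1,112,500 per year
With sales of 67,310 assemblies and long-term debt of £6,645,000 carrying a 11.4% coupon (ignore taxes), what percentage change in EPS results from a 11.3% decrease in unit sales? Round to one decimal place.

-28.2%

At 67,310 units, contribution = 67,310 × £46.38 = £3,121,837.80.
Operating income = contribution − fixed costs = £3,121,837.80 − £1,112,500 = £2,009,337.80.
After interest of £757,530.00, pre-tax earnings = £1,251,807.80.
DCL = total CM / (EBIT − I) = £3,121,837.80 / £1,251,807.80 = 2.4939.
%ΔEPS = DCL × %ΔSales = 2.4939 × -11.3% = -28.2%.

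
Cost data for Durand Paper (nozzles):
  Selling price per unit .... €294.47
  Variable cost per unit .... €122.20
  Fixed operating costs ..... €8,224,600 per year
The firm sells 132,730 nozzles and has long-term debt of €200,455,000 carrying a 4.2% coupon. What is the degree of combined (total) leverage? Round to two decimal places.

3.68

Total contribution margin = 132,730 × €172.27 = €22,865,397.10.
EBIT = €22,865,397.10 − €8,224,600 = €14,640,797.10. Interest = €8,419,110.00, so EBIT − I = €6,221,687.10.
Degree of total leverage = total CM / (EBIT − interest) = €22,865,397.10 / €6,221,687.10 = 3.6751.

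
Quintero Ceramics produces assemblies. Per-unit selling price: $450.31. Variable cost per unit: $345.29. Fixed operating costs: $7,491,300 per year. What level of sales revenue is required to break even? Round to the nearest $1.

$32,121,570

CM per unit = $450.31 − $345.29 = $105.02; CM ratio = $105.02 / $450.31 = 0.2332.
Break-even revenue = fixed costs × price ÷ CM = $7,491,300 × $450.31 ÷ $105.02 = $32,121,570.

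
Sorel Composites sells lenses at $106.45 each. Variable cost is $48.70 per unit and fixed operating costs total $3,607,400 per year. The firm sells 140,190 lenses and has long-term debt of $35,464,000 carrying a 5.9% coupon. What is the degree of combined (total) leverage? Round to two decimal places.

Contribution at this volume is 140,190 × $57.75 = $8,095,972.50.
EBIT = $8,095,972.50 − $3,607,400 = $4,488,572.50. Interest = $2,092,376.00, so EBIT − I = $2,396,196.50.
DCL = contribution ÷ (EBIT − I) = $8,095,972.50 ÷ $2,396,196.50 = 3.3787.

3.38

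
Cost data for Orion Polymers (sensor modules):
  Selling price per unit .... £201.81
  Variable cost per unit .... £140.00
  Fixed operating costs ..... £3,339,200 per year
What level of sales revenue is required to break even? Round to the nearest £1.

CM per unit = £201.81 − £140.00 = £61.81; CM ratio = £61.81 / £201.81 = 0.3063.
Break-even sales = FC ÷ CM ratio = £3,339,200 × £201.81 / £61.81 = £10,902,507.

£10,902,507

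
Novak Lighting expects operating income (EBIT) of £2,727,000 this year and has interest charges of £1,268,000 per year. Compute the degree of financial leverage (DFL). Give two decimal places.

Interest = £1,268,000.00.
DFL = EBIT ÷ (EBIT − I) = £2,727,000 ÷ (£2,727,000 − £1,268,000.00) = £2,727,000 ÷ £1,459,000.00 = 1.8691.

1.87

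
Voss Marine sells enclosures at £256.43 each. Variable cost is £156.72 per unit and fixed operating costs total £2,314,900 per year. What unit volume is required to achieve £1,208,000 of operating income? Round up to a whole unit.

Contribution margin per unit = £256.43 − £156.72 = £99.71.
Units = (FC + target) / CM = (£2,314,900 + £1,208,000) / £99.71 = 35,331.46, so 35,332 enclosures.

35,332 enclosures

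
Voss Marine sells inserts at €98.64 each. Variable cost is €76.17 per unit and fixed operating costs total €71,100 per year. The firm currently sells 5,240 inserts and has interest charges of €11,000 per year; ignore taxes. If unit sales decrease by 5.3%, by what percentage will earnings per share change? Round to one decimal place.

At 5,240 units, contribution = 5,240 × €22.47 = €117,742.80.
Subtracting fixed costs: EBIT = €117,742.80 − €71,100 = €46,642.80.
Interest = €11,000.00, so EBIT − I = €35,642.80.
DCL = total CM / (EBIT − I) = €117,742.80 / €35,642.80 = 3.3034.
%ΔEPS = DCL × %ΔSales = 3.3034 × -5.3% = -17.5%.

-17.5%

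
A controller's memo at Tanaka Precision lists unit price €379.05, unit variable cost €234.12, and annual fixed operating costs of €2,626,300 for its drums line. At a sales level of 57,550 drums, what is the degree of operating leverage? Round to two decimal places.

1.46

Total contribution margin = 57,550 × €144.93 = €8,340,721.50.
Subtracting fixed costs: EBIT = €8,340,721.50 − €2,626,300 = €5,714,421.50.
So DOL = total CM / EBIT = €8,340,721.50 / €5,714,421.50 = 1.4596.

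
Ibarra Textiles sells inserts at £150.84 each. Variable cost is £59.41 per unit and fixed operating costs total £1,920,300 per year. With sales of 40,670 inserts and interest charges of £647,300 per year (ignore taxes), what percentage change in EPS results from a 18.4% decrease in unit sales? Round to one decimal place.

-59.5%

At 40,670 units, contribution = 40,670 × £91.43 = £3,718,458.10.
Operating income = contribution − fixed costs = £3,718,458.10 − £1,920,300 = £1,798,158.10.
Interest = £647,300.00, so EBIT − I = £1,150,858.10.
Degree of combined leverage = contribution ÷ (EBIT − I) = £3,718,458.10 ÷ £1,150,858.10 = 3.2310.
%ΔEPS = DCL × %ΔSales = 3.2310 × -18.4% = -59.5%.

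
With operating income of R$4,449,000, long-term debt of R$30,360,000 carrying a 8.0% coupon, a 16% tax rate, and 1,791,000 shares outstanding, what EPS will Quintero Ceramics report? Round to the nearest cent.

Interest = R$2,428,800.00, so EBT = R$4,449,000 − R$2,428,800.00 = R$2,020,200.00.
Net income = R$2,020,200.00 × (1 − 0.16) = R$1,696,968.00.
EPS = R$1,696,968.00 ÷ 1,791,000 = R$0.95.

R$0.95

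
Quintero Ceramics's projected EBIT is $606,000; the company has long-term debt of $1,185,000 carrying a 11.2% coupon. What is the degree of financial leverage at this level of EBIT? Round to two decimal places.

Annual interest charges come to $132,720.00.
DFL = EBIT ÷ (EBIT − I) = $606,000 ÷ ($606,000 − $132,720.00) = $606,000 ÷ $473,280.00 = 1.2804.

1.28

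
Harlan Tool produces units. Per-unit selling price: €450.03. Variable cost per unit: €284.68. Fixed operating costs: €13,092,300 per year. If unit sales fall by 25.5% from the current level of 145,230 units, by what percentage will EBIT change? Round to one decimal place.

-56.1%

Total contribution margin = 145,230 × €165.35 = €24,013,780.50.
EBIT = €24,013,780.50 − €13,092,300 = €10,921,480.50.
So DOL = total CM / EBIT = €24,013,780.50 / €10,921,480.50 = 2.1988.
%ΔEBIT = DOL × %ΔSales = 2.1988 × -25.5% = -56.1%.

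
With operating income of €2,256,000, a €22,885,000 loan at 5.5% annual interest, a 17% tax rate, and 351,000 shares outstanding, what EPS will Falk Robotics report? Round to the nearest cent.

Interest = €1,258,675.00, so EBT = €2,256,000 − €1,258,675.00 = €997,325.00.
Net income = €997,325.00 × (1 − 0.17) = €827,779.75.
EPS = €827,779.75 ÷ 351,000 = €2.36.

€2.36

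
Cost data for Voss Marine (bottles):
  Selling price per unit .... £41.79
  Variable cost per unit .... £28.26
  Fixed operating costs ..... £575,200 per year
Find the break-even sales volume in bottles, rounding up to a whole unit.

Each unit contributes £41.79 − £28.26 = £13.53.
Break-even volume = fixed costs ÷ CM per unit = £575,200 ÷ £13.53 = 42,512.93, so 42,513 bottles.

42,513 bottles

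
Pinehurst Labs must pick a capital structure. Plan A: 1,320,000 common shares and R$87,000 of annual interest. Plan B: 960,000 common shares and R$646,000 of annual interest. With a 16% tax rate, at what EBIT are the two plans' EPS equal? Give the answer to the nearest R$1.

Set EPS_A = EPS_B: (EBIT − R$87,000)(1 − 0.16) ÷ 1,320,000 = (EBIT − R$646,000)(1 − 0.16) ÷ 960,000.
The (1 − t) factor cancels: (EBIT − 87,000) × 960,000 = (EBIT − 646,000) × 1,320,000.
Solving, EBIT = (646,000·1,320,000 − 87,000·960,000) / (1,320,000 − 960,000) = 769,200,000,000 / 360,000 = 2,136,666.67.

R$2,136,667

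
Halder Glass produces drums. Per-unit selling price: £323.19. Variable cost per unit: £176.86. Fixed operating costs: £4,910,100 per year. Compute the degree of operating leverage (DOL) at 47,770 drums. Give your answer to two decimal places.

3.36

At 47,770 units, contribution = 47,770 × £146.33 = £6,990,184.10.
Operating income = contribution − fixed costs = £6,990,184.10 − £4,910,100 = £2,080,084.10.
Degree of operating leverage = £6,990,184.10 / £2,080,084.10 = 3.3605.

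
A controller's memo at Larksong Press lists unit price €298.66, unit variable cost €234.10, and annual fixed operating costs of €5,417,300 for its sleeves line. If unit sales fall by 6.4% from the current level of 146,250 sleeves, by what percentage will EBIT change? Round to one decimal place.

At 146,250 units, contribution = 146,250 × €64.56 = €9,441,900.00.
Subtracting fixed costs: EBIT = €9,441,900.00 − €5,417,300 = €4,024,600.00.
DOL = contribution ÷ EBIT = €9,441,900.00 ÷ €4,024,600.00 = 2.3460.
Operating income changes by 2.3460 × -6.4% = -15.0%.

-15.0%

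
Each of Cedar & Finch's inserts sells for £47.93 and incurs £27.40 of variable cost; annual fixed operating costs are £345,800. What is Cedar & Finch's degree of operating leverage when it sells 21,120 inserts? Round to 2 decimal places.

4.94

At 21,120 units, contribution = 21,120 × £20.53 = £433,593.60.
Subtracting fixed costs: EBIT = £433,593.60 − £345,800 = £87,793.60.
DOL = contribution ÷ EBIT = £433,593.60 ÷ £87,793.60 = 4.9388.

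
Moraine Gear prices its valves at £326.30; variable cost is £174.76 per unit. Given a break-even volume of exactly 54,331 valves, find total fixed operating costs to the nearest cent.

£8,233,319.74

Contribution margin per unit = £326.30 − £174.76 = £151.54.
Since BE = FC / CM, FC = 54,331 × £151.54 = £8,233,319.74.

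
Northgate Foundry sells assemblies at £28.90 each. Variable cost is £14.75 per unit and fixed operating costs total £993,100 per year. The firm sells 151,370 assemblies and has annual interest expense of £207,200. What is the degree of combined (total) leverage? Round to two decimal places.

Contribution at this volume is 151,370 × £14.15 = £2,141,885.50.
Operating income = contribution − fixed costs = £2,141,885.50 − £993,100 = £1,148,785.50. Interest = £207,200.00, so EBIT − I = £941,585.50.
Degree of total leverage = total CM / (EBIT − interest) = £2,141,885.50 / £941,585.50 = 2.2748.

2.27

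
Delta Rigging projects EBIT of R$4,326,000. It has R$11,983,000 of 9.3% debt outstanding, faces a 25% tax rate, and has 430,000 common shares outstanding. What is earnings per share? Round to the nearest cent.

R$5.60

Interest = R$1,114,419.00, so EBT = R$4,326,000 − R$1,114,419.00 = R$3,211,581.00.
Net income = R$3,211,581.00 × (1 − 0.25) = R$2,408,685.75.
EPS = R$2,408,685.75 ÷ 430,000 = R$5.60.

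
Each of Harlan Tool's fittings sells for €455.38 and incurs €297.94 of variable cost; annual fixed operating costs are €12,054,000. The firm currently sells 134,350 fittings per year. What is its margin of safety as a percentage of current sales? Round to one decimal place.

43.0%

Each unit contributes €455.38 − €297.94 = €157.44. Break-even units = €12,054,000 ÷ €157.44 = 76,562.50; break-even revenue = 76,562.50 × €455.38 = €34,865,031.25.
Actual sales revenue = 134,350 × €455.38 = €61,180,303.00.
Margin of safety = (€61,180,303.00 − €34,865,031.25) ÷ €61,180,303.00 = 43.0%.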